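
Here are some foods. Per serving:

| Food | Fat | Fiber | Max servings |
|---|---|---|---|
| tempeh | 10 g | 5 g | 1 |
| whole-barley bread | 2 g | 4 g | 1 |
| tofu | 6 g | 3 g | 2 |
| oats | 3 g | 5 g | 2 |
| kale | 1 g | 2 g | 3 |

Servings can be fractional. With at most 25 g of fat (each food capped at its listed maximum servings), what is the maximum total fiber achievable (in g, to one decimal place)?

Fiber per g fat: whole-barley bread 2, kale 2, oats 1.667, tempeh 0.5, tofu 0.5.
Take 1 serving of whole-barley bread: uses 2 g fat, +4.0 g fiber (running total 4.0 g).
Take 3 servings of kale: uses 3 g fat, +6.0 g fiber (running total 10.0 g).
Take 2 servings of oats: uses 6 g fat, +10.0 g fiber (running total 20.0 g).
Take 1 serving of tempeh: uses 10 g fat, +5.0 g fiber (running total 25.0 g).
Take 0.6667 servings of tofu: uses 4 g fat, +2.0 g fiber (running total 27.0 g).
Filling greedily by fiber-per-g fat is optimal for one linear limit, giving 27.0 g.

27.0 g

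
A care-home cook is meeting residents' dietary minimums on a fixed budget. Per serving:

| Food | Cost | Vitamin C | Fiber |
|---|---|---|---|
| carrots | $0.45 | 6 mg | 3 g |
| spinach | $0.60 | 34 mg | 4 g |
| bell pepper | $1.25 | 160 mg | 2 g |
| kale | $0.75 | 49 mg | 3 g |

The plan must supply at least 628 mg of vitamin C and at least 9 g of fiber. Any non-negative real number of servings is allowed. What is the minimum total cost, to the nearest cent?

$5.01

For a min-cost LP with two ≥-constraints, a basic feasible solution has at most two positive variables.
carrots only: max(628/6, 9/3) = 104.7 servings → $47.10.
spinach only: max(628/34, 9/4) = 18.47 servings → $11.08.
bell pepper only: max(628/160, 9/2) = 4.5 servings → $5.62.
kale only: max(628/49, 9/3) = 12.82 servings → $9.61.
carrots + spinach with both targets exact would need a negative amount; discard.
carrots + bell pepper with both tight: 0.3932 servings and 3.91 servings → $5.06.
carrots + kale: the both-tight solution has a negative serving — not a feasible corner.
spinach + bell pepper with both tight: 0.3217 servings and 3.857 servings → $5.01.
spinach + kale: the both-tight solution has a negative serving — not a feasible corner.
bell pepper + kale with both tight: 3.777 servings and 0.4817 servings → $5.08.
So the least-cost plan costs $5.01.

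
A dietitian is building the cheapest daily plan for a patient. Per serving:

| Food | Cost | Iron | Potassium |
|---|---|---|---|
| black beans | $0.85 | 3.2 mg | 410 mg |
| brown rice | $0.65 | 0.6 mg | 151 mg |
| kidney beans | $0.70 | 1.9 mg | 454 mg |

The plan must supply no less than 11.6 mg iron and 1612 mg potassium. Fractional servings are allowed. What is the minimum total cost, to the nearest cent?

A basic optimal solution has at most two foods positive. Try each food alone and each pair with both targets met exactly.
black beans only: max(11.6/3.2, 1612/410) = 3.932 servings → $3.34.
brown rice only: max(11.6/0.6, 1612/151) = 19.33 servings → $12.57.
kidney beans only: max(11.6/1.9, 1612/454) = 6.105 servings → $4.27.
black beans + brown rice with both tight: 3.307 servings and 1.696 servings → $3.91.
black beans + kidney beans with both tight: 3.27 servings and 0.5972 servings → $3.20.
brown rice + kidney beans: intersection lies outside the first quadrant.
So the least-cost plan costs $3.20.

$3.20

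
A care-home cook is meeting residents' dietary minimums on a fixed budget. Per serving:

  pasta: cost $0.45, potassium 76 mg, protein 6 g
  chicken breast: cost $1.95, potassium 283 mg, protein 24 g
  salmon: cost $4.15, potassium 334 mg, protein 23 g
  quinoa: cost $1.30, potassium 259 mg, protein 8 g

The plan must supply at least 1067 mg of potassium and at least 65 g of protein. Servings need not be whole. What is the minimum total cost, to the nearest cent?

$5.96

For a min-cost LP with two ≥-constraints, a basic feasible solution has at most two positive variables.
pasta only: max(1067/76, 65/6) = 14.04 servings → $6.32.
chicken breast only: max(1067/283, 65/24) = 3.77 servings → $7.35.
salmon only: max(1067/334, 65/23) = 3.195 servings → $13.26.
quinoa only: max(1067/259, 65/8) = 8.125 servings → $10.56.
pasta + chicken breast: intersection lies outside the first quadrant.
pasta + salmon: intersection lies outside the first quadrant.
pasta + quinoa with both tight: 8.773 servings and 1.545 servings → $5.96.
chicken breast + salmon: the both-tight solution has a negative serving — not a feasible corner.
chicken breast + quinoa with both tight: 2.1 servings and 1.825 servings → $6.47.
salmon + quinoa with both tight: 2.526 servings and 0.8618 servings → $11.60.
So the least-cost plan costs $5.96.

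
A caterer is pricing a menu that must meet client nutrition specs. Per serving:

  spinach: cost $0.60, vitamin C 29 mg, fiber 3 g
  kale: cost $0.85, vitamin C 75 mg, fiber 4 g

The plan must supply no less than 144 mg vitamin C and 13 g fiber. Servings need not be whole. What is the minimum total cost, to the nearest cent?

$2.63

This is a tiny linear program; its minimum lies at a vertex of the feasible set. List the vertices and price them.
spinach only: max(144/29, 13/3) = 4.966 servings → $2.98.
kale only: max(144/75, 13/4) = 3.25 servings → $2.76.
spinach + kale with both tight: 3.661 servings and 0.5046 servings → $2.63.
Cheapest feasible corner: $2.63.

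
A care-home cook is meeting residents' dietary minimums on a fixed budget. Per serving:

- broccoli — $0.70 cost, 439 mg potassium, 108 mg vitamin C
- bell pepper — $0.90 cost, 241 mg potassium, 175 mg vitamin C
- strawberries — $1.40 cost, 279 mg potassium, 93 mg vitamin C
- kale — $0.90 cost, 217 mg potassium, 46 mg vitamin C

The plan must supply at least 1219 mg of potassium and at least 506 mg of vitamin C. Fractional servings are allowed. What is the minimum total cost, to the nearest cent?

An LP optimum is at a vertex; with two nutrient constraints at most two foods are used. Check each candidate.
broccoli only: max(1219/439, 506/108) = 4.685 servings → $3.28.
bell pepper only: max(1219/241, 506/175) = 5.058 servings → $4.55.
strawberries only: max(1219/279, 506/93) = 5.441 servings → $7.62.
kale only: max(1219/217, 506/46) = 11 servings → $9.90.
broccoli + bell pepper with both tight: 1.799 servings and 1.781 servings → $2.86.
broccoli + strawberries: intersection lies outside the first quadrant.
broccoli + kale: intersection lies outside the first quadrant.
bell pepper + strawberries with both tight: 1.053 servings and 3.46 servings → $5.79.
bell pepper + kale with both tight: 1.998 servings and 3.398 servings → $4.86.
strawberries + kale: the both-tight solution has a negative serving — not a feasible corner.
So the least-cost plan costs $2.86.

$2.86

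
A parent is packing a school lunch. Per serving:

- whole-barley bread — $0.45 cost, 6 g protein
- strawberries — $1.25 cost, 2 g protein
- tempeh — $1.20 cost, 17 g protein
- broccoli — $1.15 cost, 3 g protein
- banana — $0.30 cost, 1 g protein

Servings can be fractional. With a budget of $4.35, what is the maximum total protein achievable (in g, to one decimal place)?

Protein per dollar: tempeh 14.17, whole-barley bread 13.33, banana 3.333, broccoli 2.609, strawberries 1.6.
With no serving limits, spend the whole cost allowance on tempeh: $4.35 / $1.20 × 17 g = 61.6 g.

61.6 g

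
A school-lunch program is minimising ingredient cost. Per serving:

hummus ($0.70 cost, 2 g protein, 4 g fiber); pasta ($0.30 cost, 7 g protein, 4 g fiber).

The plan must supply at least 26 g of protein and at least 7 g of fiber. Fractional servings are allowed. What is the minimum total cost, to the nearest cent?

$1.11

Check every corner: each single food scaled to meet both minima, and each pair solved so both constraints bind.
hummus only: max(26/2, 7/4) = 13 servings → $9.10.
pasta only: max(26/7, 7/4) = 3.714 servings → $1.11.
hummus + pasta with both targets exact would need a negative amount; discard.
The minimum over all feasible corners is $1.11.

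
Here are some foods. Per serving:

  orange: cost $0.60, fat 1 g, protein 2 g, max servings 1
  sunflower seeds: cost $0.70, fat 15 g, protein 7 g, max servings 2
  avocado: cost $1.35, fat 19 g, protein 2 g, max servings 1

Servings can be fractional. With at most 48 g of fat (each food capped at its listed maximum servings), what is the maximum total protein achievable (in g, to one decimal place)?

17.8 g

Protein per g fat: orange 2, sunflower seeds 0.4667, avocado 0.1053.
Take 1 serving of orange: uses 1 g fat, +2.0 g protein (running total 2.0 g).
Take 2 servings of sunflower seeds: uses 30 g fat, +14.0 g protein (running total 16.0 g).
Take 0.8947 servings of avocado: uses 17 g fat, +1.8 g protein (running total 17.8 g).
Greedy by best ratio exhausts the fat allowance optimally: 17.8 g.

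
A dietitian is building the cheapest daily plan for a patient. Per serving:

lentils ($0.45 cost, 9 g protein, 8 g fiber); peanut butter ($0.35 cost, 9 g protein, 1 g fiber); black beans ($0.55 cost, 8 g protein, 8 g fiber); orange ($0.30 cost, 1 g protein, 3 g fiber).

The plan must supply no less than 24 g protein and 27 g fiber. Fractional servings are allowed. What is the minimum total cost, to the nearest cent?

$1.52

Compare the cost at each extreme point of the feasible region.
lentils only: max(24/9, 27/8) = 3.375 servings → $1.52.
peanut butter only: max(24/9, 27/1) = 27 servings → $9.45.
black beans only: max(24/8, 27/8) = 3.375 servings → $1.86.
orange only: max(24/1, 27/3) = 24 servings → $7.20.
lentils + peanut butter: intersection lies outside the first quadrant.
lentils + black beans: the both-tight solution has a negative serving — not a feasible corner.
lentils + orange with both tight: 2.368 servings and 2.684 servings → $1.87.
peanut butter + black beans: the both-tight solution has a negative serving — not a feasible corner.
peanut butter + orange with both tight: 1.731 servings and 8.423 servings → $3.13.
black beans + orange with both tight: 2.812 servings and 1.5 servings → $2.00.
The minimum over all feasible corners is $1.52.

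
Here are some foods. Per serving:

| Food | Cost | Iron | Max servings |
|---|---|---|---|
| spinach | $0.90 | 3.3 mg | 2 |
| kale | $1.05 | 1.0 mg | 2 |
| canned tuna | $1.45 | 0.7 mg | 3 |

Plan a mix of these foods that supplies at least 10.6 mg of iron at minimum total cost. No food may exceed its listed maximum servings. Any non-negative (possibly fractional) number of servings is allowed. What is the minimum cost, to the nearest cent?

$8.04

Cost per mg of iron: spinach $0.2727, kale $1.0500, canned tuna $2.0714.
Take 2 servings of spinach: +6.6 mg iron for $1.80 (total $1.80, still need 4.0 mg).
Take 2 servings of kale: +2.0 mg iron for $2.10 (total $3.90, still need 2.0 mg).
Take 2.857 servings of canned tuna: +2.0 mg iron for $4.14 (total $8.04, still need 0.0 mg).
Filling from the cheapest source first is optimal under one linear minimum: $8.04.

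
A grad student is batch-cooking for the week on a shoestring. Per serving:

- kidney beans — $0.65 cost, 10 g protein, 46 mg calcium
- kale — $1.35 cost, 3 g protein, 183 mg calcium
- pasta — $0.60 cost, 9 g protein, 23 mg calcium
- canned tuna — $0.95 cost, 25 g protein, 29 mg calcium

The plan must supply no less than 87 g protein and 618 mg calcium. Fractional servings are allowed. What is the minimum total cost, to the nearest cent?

$6.87

Two binding constraints pin down two serving amounts, so the optimal mix uses at most two foods. The candidates are each food alone (scaled to the tighter of protein/calcium) and each pair with both constraints tight.
kidney beans only: max(87/10, 618/46) = 13.43 servings → $8.73.
kale only: max(87/3, 618/183) = 29 servings → $39.15.
pasta only: max(87/9, 618/23) = 26.87 servings → $16.12.
canned tuna only: max(87/25, 618/29) = 21.31 servings → $20.24.
kidney beans + kale with both tight: 8.314 servings and 1.287 servings → $7.14.
kidney beans + pasta: the both-tight solution has a negative serving — not a feasible corner.
kidney beans + canned tuna with both targets exact would need a negative amount; discard.
kale + pasta with both tight: 2.257 servings and 8.914 servings → $8.40.
kale + canned tuna with both tight: 2.88 servings and 3.134 servings → $6.87.
pasta + canned tuna: the both-tight solution has a negative serving — not a feasible corner.
So the least-cost plan costs $6.87.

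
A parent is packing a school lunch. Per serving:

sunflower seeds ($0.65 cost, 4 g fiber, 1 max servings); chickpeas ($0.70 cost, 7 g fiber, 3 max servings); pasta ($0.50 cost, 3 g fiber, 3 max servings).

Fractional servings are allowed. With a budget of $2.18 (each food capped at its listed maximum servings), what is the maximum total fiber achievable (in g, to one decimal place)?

Fiber per dollar: chickpeas 10, sunflower seeds 6.154, pasta 6.
Take 3 servings of chickpeas: spends $2.10, +21.0 g fiber (running total 21.0 g).
Take 0.1231 servings of sunflower seeds: spends $0.08, +0.5 g fiber (running total 21.5 g).
Greedy by best ratio exhausts the cost allowance optimally: 21.5 g.

21.5 g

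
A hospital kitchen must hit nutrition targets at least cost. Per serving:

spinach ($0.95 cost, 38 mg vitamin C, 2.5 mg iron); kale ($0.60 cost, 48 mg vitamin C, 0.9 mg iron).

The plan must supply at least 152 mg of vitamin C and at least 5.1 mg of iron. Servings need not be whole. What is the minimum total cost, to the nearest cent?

$2.50

Check every corner: each single food scaled to meet both minima, and each pair solved so both constraints bind.
spinach only: max(152/38, 5.1/2.5) = 4 servings → $3.80.
kale only: max(152/48, 5.1/0.9) = 5.667 servings → $3.40.
spinach + kale with both tight: 1.259 servings and 2.17 servings → $2.50.
The minimum over all feasible corners is $2.50.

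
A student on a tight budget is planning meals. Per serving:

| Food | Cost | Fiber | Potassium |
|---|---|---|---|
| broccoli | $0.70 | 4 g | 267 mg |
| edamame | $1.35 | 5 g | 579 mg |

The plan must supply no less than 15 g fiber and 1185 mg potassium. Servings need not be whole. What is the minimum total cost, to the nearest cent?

broccoli only: max(15/4, 1185/267) = 4.438 servings → $3.11.
edamame only: max(15/5, 1185/579) = 3 servings → $4.05.
broccoli + edamame with both tight: 2.813 servings and 0.7492 servings → $2.98.
The minimum over all feasible corners is $2.98.

$2.98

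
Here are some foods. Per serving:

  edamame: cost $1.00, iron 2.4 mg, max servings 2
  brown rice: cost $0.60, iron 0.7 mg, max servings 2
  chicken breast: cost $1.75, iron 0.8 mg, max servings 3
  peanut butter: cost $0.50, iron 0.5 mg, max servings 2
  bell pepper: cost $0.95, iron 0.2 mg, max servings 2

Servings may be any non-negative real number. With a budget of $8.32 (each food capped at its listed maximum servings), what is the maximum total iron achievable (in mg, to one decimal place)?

9.1 mg

Iron per dollar: edamame 2.4, brown rice 1.167, peanut butter 1, chicken breast 0.4571, bell pepper 0.2105.
Take 2 servings of edamame: spends $2.00, +4.8 mg iron (running total 4.8 mg).
Take 2 servings of brown rice: spends $1.20, +1.4 mg iron (running total 6.2 mg).
Take 2 servings of peanut butter: spends $1.00, +1.0 mg iron (running total 7.2 mg).
Take 2.354 servings of chicken breast: spends $4.12, +1.9 mg iron (running total 9.1 mg).
Greedy by best ratio exhausts the cost allowance optimally: 9.1 mg.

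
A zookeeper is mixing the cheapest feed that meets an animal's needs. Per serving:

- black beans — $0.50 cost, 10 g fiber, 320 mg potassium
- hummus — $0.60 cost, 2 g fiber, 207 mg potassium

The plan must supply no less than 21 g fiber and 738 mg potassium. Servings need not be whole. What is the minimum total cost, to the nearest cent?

With two linear requirements the optimum uses one or two foods; enumerate the corners.
black beans only: max(21/10, 738/320) = 2.306 servings → $1.15.
hummus only: max(21/2, 738/207) = 10.5 servings → $6.30.
black beans + hummus with both tight: 2.008 servings and 0.4615 servings → $1.28.
The minimum over all feasible corners is $1.15.

$1.15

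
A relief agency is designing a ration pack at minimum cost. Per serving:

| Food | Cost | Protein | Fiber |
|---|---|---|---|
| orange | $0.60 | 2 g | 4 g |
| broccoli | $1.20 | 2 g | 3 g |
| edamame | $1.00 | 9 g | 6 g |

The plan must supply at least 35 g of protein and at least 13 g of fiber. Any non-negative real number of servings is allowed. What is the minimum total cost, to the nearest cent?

$3.89

orange only: max(35/2, 13/4) = 17.5 servings → $10.50.
broccoli only: max(35/2, 13/3) = 17.5 servings → $21.00.
edamame only: max(35/9, 13/6) = 3.889 servings → $3.89.
orange + broccoli: the both-tight solution has a negative serving — not a feasible corner.
orange + edamame: intersection lies outside the first quadrant.
broccoli + edamame: intersection lies outside the first quadrant.
So the least-cost plan costs $3.89.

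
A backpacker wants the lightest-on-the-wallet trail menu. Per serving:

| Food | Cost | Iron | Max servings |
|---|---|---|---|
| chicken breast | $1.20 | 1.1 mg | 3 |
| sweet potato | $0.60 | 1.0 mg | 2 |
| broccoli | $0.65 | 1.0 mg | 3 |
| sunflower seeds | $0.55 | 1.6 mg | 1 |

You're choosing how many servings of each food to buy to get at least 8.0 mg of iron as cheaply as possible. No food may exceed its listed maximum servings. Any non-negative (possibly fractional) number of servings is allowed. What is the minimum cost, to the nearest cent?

$5.23

Cost per mg of iron: sunflower seeds $0.3438, sweet potato $0.6000, broccoli $0.6500, chicken breast $1.0909.
Take 1 serving of sunflower seeds: +1.6 mg iron for $0.55 (total $0.55, still need 6.4 mg).
Take 2 servings of sweet potato: +2.0 mg iron for $1.20 (total $1.75, still need 4.4 mg).
Take 3 servings of broccoli: +3.0 mg iron for $1.95 (total $3.70, still need 1.4 mg).
Take 1.273 servings of chicken breast: +1.4 mg iron for $1.53 (total $5.23, still need 0.0 mg).
Greedy by cheapest-per-mg is optimal for a single linear constraint, so the minimum cost is $5.23.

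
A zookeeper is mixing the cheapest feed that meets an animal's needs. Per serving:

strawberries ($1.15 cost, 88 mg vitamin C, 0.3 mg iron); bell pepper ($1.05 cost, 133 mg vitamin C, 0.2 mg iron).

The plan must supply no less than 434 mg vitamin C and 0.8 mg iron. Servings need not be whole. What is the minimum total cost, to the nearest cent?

This is a tiny linear program; its minimum lies at a vertex of the feasible set. List the vertices and price them.
strawberries only: max(434/88, 0.8/0.3) = 4.932 servings → $5.67.
bell pepper only: max(434/133, 0.8/0.2) = 4 servings → $4.20.
strawberries + bell pepper with both tight: 0.8789 servings and 2.682 servings → $3.83.
The minimum over all feasible corners is $3.83.

$3.83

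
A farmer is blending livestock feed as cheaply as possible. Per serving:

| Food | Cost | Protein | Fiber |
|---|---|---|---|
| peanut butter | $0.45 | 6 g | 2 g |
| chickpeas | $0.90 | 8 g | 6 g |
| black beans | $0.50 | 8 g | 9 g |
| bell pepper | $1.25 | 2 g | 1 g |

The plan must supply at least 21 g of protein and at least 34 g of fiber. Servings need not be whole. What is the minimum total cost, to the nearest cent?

$1.89

A basic optimal solution has at most two foods positive. Try each food alone and each pair with both targets met exactly.
peanut butter only: max(21/6, 34/2) = 17 servings → $7.65.
chickpeas only: max(21/8, 34/6) = 5.667 servings → $5.10.
black beans only: max(21/8, 34/9) = 3.778 servings → $1.89.
bell pepper only: max(21/2, 34/1) = 34 servings → $42.50.
peanut butter + chickpeas with both targets exact would need a negative amount; discard.
peanut butter + black beans: intersection lies outside the first quadrant.
peanut butter + bell pepper with both targets exact would need a negative amount; discard.
chickpeas + black beans with both targets exact would need a negative amount; discard.
chickpeas + bell pepper: the both-tight solution has a negative serving — not a feasible corner.
black beans + bell pepper with both targets exact would need a negative amount; discard.
Cheapest feasible corner: $1.89.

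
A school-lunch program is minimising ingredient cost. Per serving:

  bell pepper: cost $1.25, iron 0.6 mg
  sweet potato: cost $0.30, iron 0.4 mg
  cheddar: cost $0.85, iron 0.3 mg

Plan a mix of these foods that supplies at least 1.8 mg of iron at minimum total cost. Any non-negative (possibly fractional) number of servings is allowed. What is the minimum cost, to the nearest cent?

Cost per mg of iron: sweet potato $0.7500, bell pepper $2.0833, cheddar $2.8333.
With no serving limits, use only sweet potato: 1.8 mg / 0.4 mg = 4.5 servings × $0.30 = $1.35.

$1.35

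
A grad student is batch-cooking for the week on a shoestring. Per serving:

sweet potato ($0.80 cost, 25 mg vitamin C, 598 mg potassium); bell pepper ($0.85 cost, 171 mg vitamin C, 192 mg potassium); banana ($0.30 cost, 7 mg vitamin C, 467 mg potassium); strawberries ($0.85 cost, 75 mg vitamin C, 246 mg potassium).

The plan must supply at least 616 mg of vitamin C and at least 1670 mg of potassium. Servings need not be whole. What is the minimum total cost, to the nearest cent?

$3.63

Two binding constraints pin down two serving amounts, so the optimal mix uses at most two foods. The candidates are each food alone (scaled to the tighter of vitamin C/potassium) and each pair with both constraints tight.
sweet potato only: max(616/25, 1670/598) = 24.64 servings → $19.71.
bell pepper only: max(616/171, 1670/192) = 8.698 servings → $7.39.
banana only: max(616/7, 1670/467) = 88 servings → $26.40.
strawberries only: max(616/75, 1670/246) = 8.213 servings → $6.98.
sweet potato + bell pepper with both tight: 1.717 servings and 3.351 servings → $4.22.
sweet potato + banana with both targets exact would need a negative amount; discard.
sweet potato + strawberries: intersection lies outside the first quadrant.
bell pepper + banana with both tight: 3.515 servings and 2.131 servings → $3.63.
bell pepper + strawberries with both tight: 0.9501 servings and 6.047 servings → $5.95.
banana + strawberries: the both-tight solution has a negative serving — not a feasible corner.
So the least-cost plan costs $3.63.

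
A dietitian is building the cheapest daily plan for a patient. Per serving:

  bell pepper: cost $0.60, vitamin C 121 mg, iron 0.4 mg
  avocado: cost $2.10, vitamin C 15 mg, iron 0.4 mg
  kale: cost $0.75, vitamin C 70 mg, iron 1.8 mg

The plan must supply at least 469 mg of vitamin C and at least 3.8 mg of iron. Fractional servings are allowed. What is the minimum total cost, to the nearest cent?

$2.90

Two binding constraints pin down two serving amounts, so the optimal mix uses at most two foods. The candidates are each food alone (scaled to the tighter of vitamin C/iron) and each pair with both constraints tight.
bell pepper only: max(469/121, 3.8/0.4) = 9.5 servings → $5.70.
avocado only: max(469/15, 3.8/0.4) = 31.27 servings → $65.66.
kale only: max(469/70, 3.8/1.8) = 6.7 servings → $5.03.
bell pepper + avocado with both tight: 3.08 servings and 6.42 servings → $15.33.
bell pepper + kale with both tight: 3.046 servings and 1.434 servings → $2.90.
avocado + kale: the both-tight solution has a negative serving — not a feasible corner.
The minimum over all feasible corners is $2.90.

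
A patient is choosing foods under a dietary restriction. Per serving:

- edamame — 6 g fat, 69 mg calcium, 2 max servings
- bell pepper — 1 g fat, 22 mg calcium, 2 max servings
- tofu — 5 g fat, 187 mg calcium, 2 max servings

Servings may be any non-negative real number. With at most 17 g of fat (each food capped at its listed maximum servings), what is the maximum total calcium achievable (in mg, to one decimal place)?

475.5 mg

Calcium per g fat: tofu 37.4, bell pepper 22, edamame 11.5.
Take 2 servings of tofu: uses 10 g fat, +374.0 mg calcium (running total 374.0 mg).
Take 2 servings of bell pepper: uses 2 g fat, +44.0 mg calcium (running total 418.0 mg).
Take 0.8333 servings of edamame: uses 5 g fat, +57.5 mg calcium (running total 475.5 mg).
Filling greedily by calcium-per-g fat is optimal for one linear limit, giving 475.5 mg.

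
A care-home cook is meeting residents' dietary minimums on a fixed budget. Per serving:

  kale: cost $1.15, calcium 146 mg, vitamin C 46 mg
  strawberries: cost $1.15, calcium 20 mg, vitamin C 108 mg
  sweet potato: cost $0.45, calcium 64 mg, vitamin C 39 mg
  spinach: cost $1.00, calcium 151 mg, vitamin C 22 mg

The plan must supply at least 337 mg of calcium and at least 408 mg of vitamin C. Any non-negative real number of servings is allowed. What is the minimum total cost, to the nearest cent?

A basic optimal solution has at most two foods positive. Try each food alone and each pair with both targets met exactly.
kale only: max(337/146, 408/46) = 8.87 servings → $10.20.
strawberries only: max(337/20, 408/108) = 16.85 servings → $19.38.
sweet potato only: max(337/64, 408/39) = 10.46 servings → $4.71.
spinach only: max(337/151, 408/22) = 18.55 servings → $18.55.
kale + strawberries with both tight: 1.902 servings and 2.968 servings → $5.60.
kale + sweet potato with both targets exact would need a negative amount; discard.
kale + spinach: the both-tight solution has a negative serving — not a feasible corner.
strawberries + sweet potato with both tight: 2.115 servings and 4.605 servings → $4.50.
strawberries + spinach with both tight: 3.415 servings and 1.779 servings → $5.71.
sweet potato + spinach with both targets exact would need a negative amount; discard.
So the least-cost plan costs $4.50.

$4.50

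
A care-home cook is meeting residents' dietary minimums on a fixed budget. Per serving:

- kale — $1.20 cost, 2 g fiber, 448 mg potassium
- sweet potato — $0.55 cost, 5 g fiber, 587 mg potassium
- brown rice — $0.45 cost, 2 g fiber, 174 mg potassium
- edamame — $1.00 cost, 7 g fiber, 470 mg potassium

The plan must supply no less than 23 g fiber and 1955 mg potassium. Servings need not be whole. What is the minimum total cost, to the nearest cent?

$2.53

With two linear requirements the optimum uses one or two foods; enumerate the corners.
kale only: max(23/2, 1955/448) = 11.5 servings → $13.80.
sweet potato only: max(23/5, 1955/587) = 4.6 servings → $2.53.
brown rice only: max(23/2, 1955/174) = 11.5 servings → $5.17.
edamame only: max(23/7, 1955/470) = 4.16 servings → $4.16.
kale + sweet potato: intersection lies outside the first quadrant.
kale + brown rice with both targets exact would need a negative amount; discard.
kale + edamame with both tight: 1.309 servings and 2.912 servings → $4.48.
sweet potato + brown rice: the both-tight solution has a negative serving — not a feasible corner.
sweet potato + edamame with both tight: 1.634 servings and 2.118 servings → $3.02.
brown rice + edamame with both tight: 10.34 servings and 0.3309 servings → $4.98.
The minimum over all feasible corners is $2.53.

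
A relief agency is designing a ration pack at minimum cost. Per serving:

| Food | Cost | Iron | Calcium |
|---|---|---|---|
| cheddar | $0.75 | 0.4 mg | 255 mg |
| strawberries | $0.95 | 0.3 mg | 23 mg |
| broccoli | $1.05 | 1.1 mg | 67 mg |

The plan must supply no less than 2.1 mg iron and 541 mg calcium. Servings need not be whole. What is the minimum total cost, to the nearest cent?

$2.66

This is a tiny linear program; its minimum lies at a vertex of the feasible set. List the vertices and price them.
cheddar only: max(2.1/0.4, 541/255) = 5.25 servings → $3.94.
strawberries only: max(2.1/0.3, 541/23) = 23.52 servings → $22.35.
broccoli only: max(2.1/1.1, 541/67) = 8.075 servings → $8.48.
cheddar + strawberries with both tight: 1.694 servings and 4.741 servings → $5.77.
cheddar + broccoli with both tight: 1.791 servings and 1.258 servings → $2.66.
strawberries + broccoli with both targets exact would need a negative amount; discard.
So the least-cost plan costs $2.66.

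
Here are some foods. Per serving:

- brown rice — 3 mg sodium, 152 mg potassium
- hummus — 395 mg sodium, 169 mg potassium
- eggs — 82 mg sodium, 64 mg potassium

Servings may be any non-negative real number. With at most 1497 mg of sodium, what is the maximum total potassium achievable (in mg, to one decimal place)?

Potassium per mg sodium: brown rice 50.67, eggs 0.7805, hummus 0.4278.
With no serving limits, spend the whole sodium allowance on brown rice: 1497 mg / 3 mg × 152 mg = 75848.0 mg.

75848.0 mg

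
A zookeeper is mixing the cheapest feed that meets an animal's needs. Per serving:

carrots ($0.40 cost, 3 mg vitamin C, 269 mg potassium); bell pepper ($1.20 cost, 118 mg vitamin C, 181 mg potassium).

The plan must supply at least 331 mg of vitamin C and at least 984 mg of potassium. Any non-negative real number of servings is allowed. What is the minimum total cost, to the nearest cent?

At the optimum either one food covers both requirements or two foods hit both targets exactly; no other combination can be cheaper.
carrots only: max(331/3, 984/269) = 110.3 servings → $44.13.
bell pepper only: max(331/118, 984/181) = 5.436 servings → $6.52.
carrots + bell pepper with both tight: 1.801 servings and 2.759 servings → $4.03.
Cheapest feasible corner: $4.03.

$4.03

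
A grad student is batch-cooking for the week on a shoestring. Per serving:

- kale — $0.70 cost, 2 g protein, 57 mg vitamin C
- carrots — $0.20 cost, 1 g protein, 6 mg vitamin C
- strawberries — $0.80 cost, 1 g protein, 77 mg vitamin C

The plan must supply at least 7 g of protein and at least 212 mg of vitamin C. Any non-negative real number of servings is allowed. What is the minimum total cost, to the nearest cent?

$2.57

This is a tiny linear program; its minimum lies at a vertex of the feasible set. List the vertices and price them.
kale only: max(7/2, 212/57) = 3.719 servings → $2.60.
carrots only: max(7/1, 212/6) = 35.33 servings → $7.07.
strawberries only: max(7/1, 212/77) = 7 servings → $5.60.
kale + carrots with both targets exact would need a negative amount; discard.
kale + strawberries with both tight: 3.371 servings and 0.2577 servings → $2.57.
carrots + strawberries with both tight: 4.606 servings and 2.394 servings → $2.84.
So the least-cost plan costs $2.57.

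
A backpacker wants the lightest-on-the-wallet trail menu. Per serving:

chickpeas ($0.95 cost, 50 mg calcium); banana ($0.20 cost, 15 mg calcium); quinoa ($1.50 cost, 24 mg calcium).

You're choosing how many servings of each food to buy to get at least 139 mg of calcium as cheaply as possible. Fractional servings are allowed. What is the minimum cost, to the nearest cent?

$1.85

Cost per mg of calcium: banana $0.0133, chickpeas $0.0190, quinoa $0.0625.
With no serving limits, use only banana: 139 mg / 15 mg = 9.267 servings × $0.20 = $1.85.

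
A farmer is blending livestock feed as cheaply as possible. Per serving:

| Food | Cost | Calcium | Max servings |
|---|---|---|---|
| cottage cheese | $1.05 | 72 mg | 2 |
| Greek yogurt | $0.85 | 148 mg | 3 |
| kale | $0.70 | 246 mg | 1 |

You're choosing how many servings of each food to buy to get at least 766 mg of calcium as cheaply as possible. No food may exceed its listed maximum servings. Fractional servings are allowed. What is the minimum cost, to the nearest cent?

Cost per mg of calcium: kale $0.0028, Greek yogurt $0.0057, cottage cheese $0.0146.
Take 1 serving of kale: +246.0 mg calcium for $0.70 (total $0.70, still need 520.0 mg).
Take 3 servings of Greek yogurt: +444.0 mg calcium for $2.55 (total $3.25, still need 76.0 mg).
Take 1.056 servings of cottage cheese: +76.0 mg calcium for $1.11 (total $4.36, still need 0.0 mg).
Greedy by cheapest-per-mg is optimal for a single linear constraint, so the minimum cost is $4.36.

$4.36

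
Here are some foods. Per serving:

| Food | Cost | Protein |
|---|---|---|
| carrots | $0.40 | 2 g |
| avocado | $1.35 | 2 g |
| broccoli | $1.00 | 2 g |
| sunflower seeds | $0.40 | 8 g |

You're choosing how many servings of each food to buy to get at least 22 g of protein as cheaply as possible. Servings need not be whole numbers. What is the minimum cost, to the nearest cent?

$1.10

Cost per g of protein: sunflower seeds $0.0500, carrots $0.2000, broccoli $0.5000, avocado $0.6750.
With no serving limits, use only sunflower seeds: 22 g / 8 g = 2.75 servings × $0.40 = $1.10.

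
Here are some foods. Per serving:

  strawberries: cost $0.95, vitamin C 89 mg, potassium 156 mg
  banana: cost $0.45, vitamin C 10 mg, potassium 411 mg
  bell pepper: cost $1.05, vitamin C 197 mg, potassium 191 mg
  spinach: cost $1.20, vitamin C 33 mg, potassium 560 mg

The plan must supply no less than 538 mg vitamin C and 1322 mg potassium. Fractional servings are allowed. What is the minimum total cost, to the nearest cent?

At the optimum either one food covers both requirements or two foods hit both targets exactly; no other combination can be cheaper.
strawberries only: max(538/89, 1322/156) = 8.474 servings → $8.05.
banana only: max(538/10, 1322/411) = 53.8 servings → $24.21.
bell pepper only: max(538/197, 1322/191) = 6.921 servings → $7.27.
spinach only: max(538/33, 1322/560) = 16.3 servings → $19.56.
strawberries + banana with both tight: 5.937 servings and 0.9632 servings → $6.07.
strawberries + bell pepper: the both-tight solution has a negative serving — not a feasible corner.
strawberries + spinach with both tight: 5.765 servings and 0.7547 servings → $6.38.
banana + bell pepper with both tight: 1.994 servings and 2.63 servings → $3.66.
banana + spinach: the both-tight solution has a negative serving — not a feasible corner.
bell pepper + spinach with both tight: 2.477 servings and 1.516 servings → $4.42.
Cheapest feasible corner: $3.66.

$3.66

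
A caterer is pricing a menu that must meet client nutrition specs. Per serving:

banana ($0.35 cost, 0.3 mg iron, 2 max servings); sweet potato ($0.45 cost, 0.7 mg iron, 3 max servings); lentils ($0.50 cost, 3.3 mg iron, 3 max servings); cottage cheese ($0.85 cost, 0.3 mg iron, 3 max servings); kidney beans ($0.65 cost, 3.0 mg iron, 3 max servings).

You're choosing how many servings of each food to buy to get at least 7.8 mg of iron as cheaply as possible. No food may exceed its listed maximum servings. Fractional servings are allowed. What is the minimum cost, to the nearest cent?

Cost per mg of iron: lentils $0.1515, kidney beans $0.2167, sweet potato $0.6429, banana $1.1667, cottage cheese $2.8333.
Take 2.364 servings of lentils: +7.8 mg iron for $1.18 (total $1.18, still need 0.0 mg).
Filling from the cheapest source first is optimal under one linear minimum: $1.18.

$1.18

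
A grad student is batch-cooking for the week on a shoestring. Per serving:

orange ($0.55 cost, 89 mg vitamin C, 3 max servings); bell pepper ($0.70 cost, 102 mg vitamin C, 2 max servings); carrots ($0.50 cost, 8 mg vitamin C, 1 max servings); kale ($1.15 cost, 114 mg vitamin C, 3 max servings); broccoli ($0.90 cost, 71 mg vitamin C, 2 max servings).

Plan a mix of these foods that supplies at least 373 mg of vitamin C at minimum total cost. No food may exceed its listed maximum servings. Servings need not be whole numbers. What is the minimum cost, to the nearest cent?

$2.38

Cost per mg of vitamin C: orange $0.0062, bell pepper $0.0069, kale $0.0101, broccoli $0.0127, carrots $0.0625.
Take 3 servings of orange: +267.0 mg vitamin C for $1.65 (total $1.65, still need 106.0 mg).
Take 1.039 servings of bell pepper: +106.0 mg vitamin C for $0.73 (total $2.38, still need 0.0 mg).
Filling from the cheapest source first is optimal under one linear minimum: $2.38.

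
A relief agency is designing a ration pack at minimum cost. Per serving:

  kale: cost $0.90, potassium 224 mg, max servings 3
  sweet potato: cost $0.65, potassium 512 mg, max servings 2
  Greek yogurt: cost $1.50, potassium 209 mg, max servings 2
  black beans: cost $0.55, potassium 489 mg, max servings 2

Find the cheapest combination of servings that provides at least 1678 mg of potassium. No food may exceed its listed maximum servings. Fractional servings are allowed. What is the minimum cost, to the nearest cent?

Cost per mg of potassium: black beans $0.0011, sweet potato $0.0013, kale $0.0040, Greek yogurt $0.0072.
Take 2 servings of black beans: +978.0 mg potassium for $1.10 (total $1.10, still need 700.0 mg).
Take 1.367 servings of sweet potato: +700.0 mg potassium for $0.89 (total $1.99, still need 0.0 mg).
Filling from the cheapest source first is optimal under one linear minimum: $1.99.

$1.99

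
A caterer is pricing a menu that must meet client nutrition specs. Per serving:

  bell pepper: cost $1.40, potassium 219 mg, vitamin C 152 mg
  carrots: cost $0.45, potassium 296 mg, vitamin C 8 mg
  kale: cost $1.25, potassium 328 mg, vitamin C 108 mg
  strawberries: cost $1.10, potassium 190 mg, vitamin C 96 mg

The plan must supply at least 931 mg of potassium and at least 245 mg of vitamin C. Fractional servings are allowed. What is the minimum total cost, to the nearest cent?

For a min-cost LP with two ≥-constraints, a basic feasible solution has at most two positive variables.
bell pepper only: max(931/219, 245/152) = 4.251 servings → $5.95.
carrots only: max(931/296, 245/8) = 30.62 servings → $13.78.
kale only: max(931/328, 245/108) = 2.838 servings → $3.55.
strawberries only: max(931/190, 245/96) = 4.9 servings → $5.39.
bell pepper + carrots with both tight: 1.505 servings and 2.032 servings → $3.02.
bell pepper + kale with both targets exact would need a negative amount; discard.
bell pepper + strawberries with both targets exact would need a negative amount; discard.
carrots + kale with both tight: 0.688 servings and 2.218 servings → $3.08.
carrots + strawberries with both tight: 1.592 servings and 2.419 servings → $3.38.
kale + strawberries with both targets exact would need a negative amount; discard.
The minimum over all feasible corners is $3.02.

$3.02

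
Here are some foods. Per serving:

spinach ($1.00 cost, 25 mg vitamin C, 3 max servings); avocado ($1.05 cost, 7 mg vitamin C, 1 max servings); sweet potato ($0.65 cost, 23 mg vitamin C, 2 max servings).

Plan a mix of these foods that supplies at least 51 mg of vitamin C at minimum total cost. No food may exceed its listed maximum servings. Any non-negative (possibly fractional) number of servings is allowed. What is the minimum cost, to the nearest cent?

Cost per mg of vitamin C: sweet potato $0.0283, spinach $0.0400, avocado $0.1500.
Take 2 servings of sweet potato: +46.0 mg vitamin C for $1.30 (total $1.30, still need 5.0 mg).
Take 0.2 servings of spinach: +5.0 mg vitamin C for $0.20 (total $1.50, still need 0.0 mg).
Filling from the cheapest source first is optimal under one linear minimum: $1.50.

$1.50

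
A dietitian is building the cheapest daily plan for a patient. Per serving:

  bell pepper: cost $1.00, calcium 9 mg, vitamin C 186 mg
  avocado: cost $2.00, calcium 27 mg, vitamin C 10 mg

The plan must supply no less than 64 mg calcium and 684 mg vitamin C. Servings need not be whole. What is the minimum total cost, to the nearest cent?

$5.95

This is a tiny linear program; its minimum lies at a vertex of the feasible set. List the vertices and price them.
bell pepper only: max(64/9, 684/186) = 7.111 servings → $7.11.
avocado only: max(64/27, 684/10) = 68.4 servings → $136.80.
bell pepper + avocado with both tight: 3.615 servings and 1.165 servings → $5.95.
The minimum over all feasible corners is $5.95.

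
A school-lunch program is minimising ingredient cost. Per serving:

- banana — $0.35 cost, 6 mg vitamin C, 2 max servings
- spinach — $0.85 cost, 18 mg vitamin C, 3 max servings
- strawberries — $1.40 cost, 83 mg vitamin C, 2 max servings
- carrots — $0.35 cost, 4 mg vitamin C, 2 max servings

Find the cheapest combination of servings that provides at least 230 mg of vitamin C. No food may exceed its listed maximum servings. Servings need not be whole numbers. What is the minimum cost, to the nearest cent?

$5.93

Cost per mg of vitamin C: strawberries $0.0169, spinach $0.0472, banana $0.0583, carrots $0.0875.
Take 2 servings of strawberries: +166.0 mg vitamin C for $2.80 (total $2.80, still need 64.0 mg).
Take 3 servings of spinach: +54.0 mg vitamin C for $2.55 (total $5.35, still need 10.0 mg).
Take 1.667 servings of banana: +10.0 mg vitamin C for $0.58 (total $5.93, still need 0.0 mg).
Greedy by cheapest-per-mg is optimal for a single linear constraint, so the minimum cost is $5.93.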